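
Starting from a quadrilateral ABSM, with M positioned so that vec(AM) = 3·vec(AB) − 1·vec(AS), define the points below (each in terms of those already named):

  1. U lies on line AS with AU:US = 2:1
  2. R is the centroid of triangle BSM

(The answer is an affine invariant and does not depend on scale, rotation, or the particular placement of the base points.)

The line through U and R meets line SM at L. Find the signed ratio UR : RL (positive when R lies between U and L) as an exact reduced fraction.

UR:RL = 2

Set A = (0, 0), B = (1, 0), S = (0, 1), M = (3, -1); any affine frame gives the same invariant.
1. U lies on line AS with AU:US = 2:1 ⇒ U = (0, 2/3)
2. R is the centroid of triangle BSM ⇒ R = (4/3, 0)
line UR meets SM at L = (2, -1/3)
R = U + t·(L−U) with t = 2/3, so UR:RL = 2/3:1/3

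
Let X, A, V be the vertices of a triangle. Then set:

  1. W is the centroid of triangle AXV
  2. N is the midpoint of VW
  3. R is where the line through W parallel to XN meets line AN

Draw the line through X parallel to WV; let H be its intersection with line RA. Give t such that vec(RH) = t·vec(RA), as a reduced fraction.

t = -5/3

Choose coordinates X = (0, 0), A = (1, 0), V = (0, 1).
1. W is the centroid of triangle AXV ⇒ W = (1/3, 1/3)
2. N is the midpoint of VW ⇒ N = (1/6, 2/3)
3. R is where the line through W parallel to XN meets line AN ⇒ R = (3/8, 1/2)
through X parallel to WV: direction (-1/3, 2/3); meets RA at H = (-2/3, 4/3)
H = R + t·(A−R) with t = -5/3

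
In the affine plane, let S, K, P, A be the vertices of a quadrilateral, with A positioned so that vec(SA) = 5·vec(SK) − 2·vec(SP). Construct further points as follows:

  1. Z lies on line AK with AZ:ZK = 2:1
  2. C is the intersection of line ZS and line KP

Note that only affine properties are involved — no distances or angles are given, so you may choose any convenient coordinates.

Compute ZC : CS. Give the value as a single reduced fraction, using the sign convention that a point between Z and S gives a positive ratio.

Assign S = (0, 0), K = (1, 0), P = (0, 1), A = (5, -2) — the answer is frame-independent, so this choice is without loss of generality.
1. Z lies on line AK with AZ:ZK = 2:1 ⇒ Z = (7/3, -2/3)
2. C is the intersection of line ZS and line KP ⇒ C = (7/5, -2/5)
C = Z + t·(S−Z) with t = 2/5, so ZC:CS = t:(1−t) = 2/5:3/5

ZC:CS = 2/3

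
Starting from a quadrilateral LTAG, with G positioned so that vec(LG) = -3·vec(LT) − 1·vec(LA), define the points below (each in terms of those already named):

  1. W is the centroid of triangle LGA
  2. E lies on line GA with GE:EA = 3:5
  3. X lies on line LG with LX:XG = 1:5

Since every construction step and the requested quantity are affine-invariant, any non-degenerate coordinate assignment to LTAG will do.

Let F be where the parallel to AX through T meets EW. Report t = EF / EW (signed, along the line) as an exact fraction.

Assign L = (0, 0), T = (1, 0), A = (0, 1), G = (-3, -1) — the answer is frame-independent, so this choice is without loss of generality.
1. W is the centroid of triangle LGA ⇒ W = (-1, 0)
2. E lies on line GA with GE:EA = 3:5 ⇒ E = (-15/8, -1/4)
3. X lies on line LG with LX:XG = 1:5 ⇒ X = (-1/2, -1/6)
through T parallel to AX: direction (-1/2, -7/6); meets EW at F = (55/43, 28/43)
F = E + t·(W−E) with t = 155/43

t = 155/43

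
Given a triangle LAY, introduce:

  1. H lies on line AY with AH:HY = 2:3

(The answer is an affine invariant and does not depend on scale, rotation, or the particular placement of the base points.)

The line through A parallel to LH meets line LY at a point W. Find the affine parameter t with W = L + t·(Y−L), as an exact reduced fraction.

t = -2/3

Assign L = (0, 0), A = (1, 0), Y = (0, 1) — the answer is frame-independent, so this choice is without loss of generality.
1. H lies on line AY with AH:HY = 2:3 ⇒ H = (3/5, 2/5)
through A parallel to LH: direction (3/5, 2/5); meets LY at W = (0, -2/3)
W = L + t·(Y−L) with t = -2/3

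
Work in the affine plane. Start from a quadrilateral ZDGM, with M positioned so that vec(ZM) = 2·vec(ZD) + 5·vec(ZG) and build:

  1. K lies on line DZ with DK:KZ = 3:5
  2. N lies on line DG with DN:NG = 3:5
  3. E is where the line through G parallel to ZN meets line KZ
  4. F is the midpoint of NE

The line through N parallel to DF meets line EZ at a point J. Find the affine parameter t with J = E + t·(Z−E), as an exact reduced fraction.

Work in coordinates with Z = (0, 0), D = (1, 0), G = (0, 1), M = (2, 5).
1. K lies on line DZ with DK:KZ = 3:5 ⇒ K = (5/8, 0)
2. N lies on line DG with DN:NG = 3:5 ⇒ N = (5/8, 3/8)
3. E is where the line through G parallel to ZN meets line KZ ⇒ E = (-5/3, 0)
4. F is the midpoint of NE ⇒ F = (-25/48, 3/16)
through N parallel to DF: direction (-73/48, 3/16); meets EZ at J = (11/3, 0)
J = E + t·(Z−E) with t = 16/5

t = 16/5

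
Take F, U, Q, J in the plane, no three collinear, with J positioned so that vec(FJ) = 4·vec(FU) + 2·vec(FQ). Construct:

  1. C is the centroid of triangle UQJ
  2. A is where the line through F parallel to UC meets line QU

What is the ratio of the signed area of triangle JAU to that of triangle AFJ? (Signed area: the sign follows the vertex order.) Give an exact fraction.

[JAU]:[AFJ] = 15/8

Work in coordinates with F = (0, 0), U = (1, 0), Q = (0, 1), J = (4, 2).
1. C is the centroid of triangle UQJ ⇒ C = (5/3, 1)
2. A is where the line through F parallel to UC meets line QU ⇒ A = (2/5, 3/5)
2·[JAU] = 3, 2·[AFJ] = 8/5
[JAU]:[AFJ] = 3:8/5 = 15/8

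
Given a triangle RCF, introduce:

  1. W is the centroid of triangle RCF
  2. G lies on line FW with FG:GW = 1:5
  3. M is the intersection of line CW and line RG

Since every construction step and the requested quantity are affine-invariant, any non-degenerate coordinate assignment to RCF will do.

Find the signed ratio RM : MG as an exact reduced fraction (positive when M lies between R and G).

Set R = (0, 0), C = (1, 0), F = (0, 1); any affine frame gives the same invariant.
1. W is the centroid of triangle RCF ⇒ W = (1/3, 1/3)
2. G lies on line FW with FG:GW = 1:5 ⇒ G = (1/18, 8/9)
3. M is the intersection of line CW and line RG ⇒ M = (1/33, 16/33)
M = R + t·(G−R) with t = 6/11, so RM:MG = t:(1−t) = 6/11:5/11

RM:MG = 6/5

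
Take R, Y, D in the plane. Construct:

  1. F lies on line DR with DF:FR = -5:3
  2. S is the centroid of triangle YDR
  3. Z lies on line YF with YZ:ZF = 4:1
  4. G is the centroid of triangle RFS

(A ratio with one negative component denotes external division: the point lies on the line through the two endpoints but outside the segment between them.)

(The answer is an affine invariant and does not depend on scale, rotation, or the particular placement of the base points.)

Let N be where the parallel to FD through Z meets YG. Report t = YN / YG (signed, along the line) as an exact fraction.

t = 9/10

Work in coordinates with R = (0, 0), Y = (1, 0), D = (0, 1).
1. F lies on line DR with DF:FR = -5:3 ⇒ F = (0, -3/2)
2. S is the centroid of triangle YDR ⇒ S = (1/3, 1/3)
3. Z lies on line YF with YZ:ZF = 4:1 ⇒ Z = (1/5, -6/5)
4. G is the centroid of triangle RFS ⇒ G = (1/9, -7/18)
through Z parallel to FD: direction (0, 5/2); meets YG at N = (1/5, -7/20)
N = Y + t·(G−Y) with t = 9/10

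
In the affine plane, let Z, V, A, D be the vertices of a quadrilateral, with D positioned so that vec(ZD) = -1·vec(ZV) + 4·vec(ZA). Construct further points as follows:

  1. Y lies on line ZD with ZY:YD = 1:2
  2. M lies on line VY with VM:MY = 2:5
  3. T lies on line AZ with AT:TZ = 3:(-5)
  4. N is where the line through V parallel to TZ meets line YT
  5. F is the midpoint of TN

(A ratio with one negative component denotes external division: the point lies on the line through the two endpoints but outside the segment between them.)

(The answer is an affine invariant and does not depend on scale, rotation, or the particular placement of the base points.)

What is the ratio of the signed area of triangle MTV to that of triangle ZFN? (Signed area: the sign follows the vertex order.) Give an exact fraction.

Choose coordinates Z = (0, 0), V = (1, 0), A = (0, 1), D = (-1, 4).
1. Y lies on line ZD with ZY:YD = 1:2 ⇒ Y = (-1/3, 4/3)
2. M lies on line VY with VM:MY = 2:5 ⇒ M = (13/21, 8/21)
3. T lies on line AZ with AT:TZ = 3:(-5) ⇒ T = (0, 5/2)
4. N is where the line through V parallel to TZ meets line YT ⇒ N = (1, 6)
5. F is the midpoint of TN ⇒ F = (1/2, 17/4)
2·[MTV] = -4/7, 2·[ZFN] = -5/4
[MTV]:[ZFN] = -4/7:-5/4 = 16/35

[MTV]:[ZFN] = 16/35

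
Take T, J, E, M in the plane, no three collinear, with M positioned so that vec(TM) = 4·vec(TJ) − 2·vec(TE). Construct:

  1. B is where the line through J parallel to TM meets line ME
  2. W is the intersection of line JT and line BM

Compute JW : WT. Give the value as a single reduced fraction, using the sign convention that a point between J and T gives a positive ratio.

JW:WT = -1/4

Work in coordinates with T = (0, 0), J = (1, 0), E = (0, 1), M = (4, -2).
1. B is where the line through J parallel to TM meets line ME ⇒ B = (2, -1/2)
2. W is the intersection of line JT and line BM ⇒ W = (4/3, 0)
W = J + t·(T−J) with t = -1/3, so JW:WT = t:(1−t) = -1/3:4/3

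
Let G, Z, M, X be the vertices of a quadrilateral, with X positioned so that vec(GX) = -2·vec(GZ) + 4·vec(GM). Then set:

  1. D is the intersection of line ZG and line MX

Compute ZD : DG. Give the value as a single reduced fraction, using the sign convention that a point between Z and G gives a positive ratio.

Choose coordinates G = (0, 0), Z = (1, 0), M = (0, 1), X = (-2, 4).
1. D is the intersection of line ZG and line MX ⇒ D = (2/3, 0)
D = Z + t·(G−Z) with t = 1/3, so ZD:DG = t:(1−t) = 1/3:2/3

ZD:DG = 1/2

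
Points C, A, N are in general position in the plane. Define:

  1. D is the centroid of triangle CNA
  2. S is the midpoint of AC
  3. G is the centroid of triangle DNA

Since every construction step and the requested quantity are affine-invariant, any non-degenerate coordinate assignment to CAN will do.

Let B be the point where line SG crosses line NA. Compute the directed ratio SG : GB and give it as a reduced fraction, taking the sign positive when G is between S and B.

Assign C = (0, 0), A = (1, 0), N = (0, 1) — the answer is frame-independent, so this choice is without loss of generality.
1. D is the centroid of triangle CNA ⇒ D = (1/3, 1/3)
2. S is the midpoint of AC ⇒ S = (1/2, 0)
3. G is the centroid of triangle DNA ⇒ G = (4/9, 4/9)
line SG meets NA at B = (3/7, 4/7)
G = S + t·(B−S) with t = 7/9, so SG:GB = 7/9:2/9

SG:GB = 7/2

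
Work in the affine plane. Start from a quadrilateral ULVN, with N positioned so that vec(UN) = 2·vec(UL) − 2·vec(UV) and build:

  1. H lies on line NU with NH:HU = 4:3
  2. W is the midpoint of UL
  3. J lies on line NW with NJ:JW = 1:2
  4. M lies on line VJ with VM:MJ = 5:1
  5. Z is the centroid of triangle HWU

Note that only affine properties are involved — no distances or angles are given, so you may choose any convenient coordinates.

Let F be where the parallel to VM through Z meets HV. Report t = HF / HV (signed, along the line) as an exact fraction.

Assign U = (0, 0), L = (1, 0), V = (0, 1), N = (2, -2) — the answer is frame-independent, so this choice is without loss of generality.
1. H lies on line NU with NH:HU = 4:3 ⇒ H = (6/7, -6/7)
2. W is the midpoint of UL ⇒ W = (1/2, 0)
3. J lies on line NW with NJ:JW = 1:2 ⇒ J = (3/2, -4/3)
4. M lies on line VJ with VM:MJ = 5:1 ⇒ M = (5/4, -17/18)
5. Z is the centroid of triangle HWU ⇒ Z = (19/42, -2/7)
through Z parallel to VM: direction (5/4, -35/18); meets HV at F = (20/21, -67/63)
F = H + t·(V−H) with t = -1/9

t = -1/9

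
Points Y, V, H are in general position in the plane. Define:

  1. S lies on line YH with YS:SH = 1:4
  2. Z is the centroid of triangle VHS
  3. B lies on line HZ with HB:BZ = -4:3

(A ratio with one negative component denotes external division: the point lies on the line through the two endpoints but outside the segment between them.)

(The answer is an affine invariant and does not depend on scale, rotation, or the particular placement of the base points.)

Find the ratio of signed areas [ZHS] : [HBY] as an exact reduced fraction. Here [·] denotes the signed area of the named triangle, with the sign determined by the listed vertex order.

Set Y = (0, 0), V = (1, 0), H = (0, 1); any affine frame gives the same invariant.
1. S lies on line YH with YS:SH = 1:4 ⇒ S = (0, 1/5)
2. Z is the centroid of triangle VHS ⇒ Z = (1/3, 2/5)
3. B lies on line HZ with HB:BZ = -4:3 ⇒ B = (4/3, -7/5)
2·[ZHS] = 4/15, 2·[HBY] = -4/3
[ZHS]:[HBY] = 4/15:-4/3 = -1/5

[ZHS]:[HBY] = -1/5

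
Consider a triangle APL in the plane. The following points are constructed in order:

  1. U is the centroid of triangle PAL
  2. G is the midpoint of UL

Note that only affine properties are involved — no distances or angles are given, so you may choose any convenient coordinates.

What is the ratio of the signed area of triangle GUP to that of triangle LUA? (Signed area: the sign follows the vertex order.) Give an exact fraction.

Assign A = (0, 0), P = (1, 0), L = (0, 1) — the answer is frame-independent, so this choice is without loss of generality.
1. U is the centroid of triangle PAL ⇒ U = (1/3, 1/3)
2. G is the midpoint of UL ⇒ G = (1/6, 2/3)
2·[GUP] = 1/6, 2·[LUA] = -1/3
[GUP]:[LUA] = 1/6:-1/3 = -1/2

[GUP]:[LUA] = -1/2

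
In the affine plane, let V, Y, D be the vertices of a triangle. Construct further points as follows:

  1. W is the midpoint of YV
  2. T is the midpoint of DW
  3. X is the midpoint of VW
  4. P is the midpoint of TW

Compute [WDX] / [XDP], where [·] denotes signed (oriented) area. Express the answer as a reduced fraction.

[WDX]:[XDP] = -4/3

Choose coordinates V = (0, 0), Y = (1, 0), D = (0, 1).
1. W is the midpoint of YV ⇒ W = (1/2, 0)
2. T is the midpoint of DW ⇒ T = (1/4, 1/2)
3. X is the midpoint of VW ⇒ X = (1/4, 0)
4. P is the midpoint of TW ⇒ P = (3/8, 1/4)
2·[WDX] = 1/4, 2·[XDP] = -3/16
[WDX]:[XDP] = 1/4:-3/16 = -4/3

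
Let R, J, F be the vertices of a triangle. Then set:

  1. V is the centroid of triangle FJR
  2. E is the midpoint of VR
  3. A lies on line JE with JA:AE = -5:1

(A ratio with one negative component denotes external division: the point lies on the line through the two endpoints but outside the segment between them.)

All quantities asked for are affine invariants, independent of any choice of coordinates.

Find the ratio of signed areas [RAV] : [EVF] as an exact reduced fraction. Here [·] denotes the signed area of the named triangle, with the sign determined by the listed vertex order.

Work in coordinates with R = (0, 0), J = (1, 0), F = (0, 1).
1. V is the centroid of triangle FJR ⇒ V = (1/3, 1/3)
2. E is the midpoint of VR ⇒ E = (1/6, 1/6)
3. A lies on line JE with JA:AE = -5:1 ⇒ A = (-1/24, 5/24)
2·[RAV] = -1/12, 2·[EVF] = 1/6
[RAV]:[EVF] = -1/12:1/6 = -1/2

[RAV]:[EVF] = -1/2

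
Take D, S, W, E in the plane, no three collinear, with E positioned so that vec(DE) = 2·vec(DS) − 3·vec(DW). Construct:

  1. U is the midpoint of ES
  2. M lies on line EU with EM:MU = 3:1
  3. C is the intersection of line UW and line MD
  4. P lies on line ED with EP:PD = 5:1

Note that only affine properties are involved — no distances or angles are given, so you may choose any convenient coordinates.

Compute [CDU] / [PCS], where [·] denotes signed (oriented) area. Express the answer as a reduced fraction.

Assign D = (0, 0), S = (1, 0), W = (0, 1), E = (2, -3) — the answer is frame-independent, so this choice is without loss of generality.
1. U is the midpoint of ES ⇒ U = (3/2, -3/2)
2. M lies on line EU with EM:MU = 3:1 ⇒ M = (13/8, -15/8)
3. C is the intersection of line UW and line MD ⇒ C = (39/20, -9/4)
4. P lies on line ED with EP:PD = 5:1 ⇒ P = (1/3, -1/2)
2·[CDU] = -9/20, 2·[PCS] = 79/40
[CDU]:[PCS] = -9/20:79/40 = -18/79

[CDU]:[PCS] = -18/79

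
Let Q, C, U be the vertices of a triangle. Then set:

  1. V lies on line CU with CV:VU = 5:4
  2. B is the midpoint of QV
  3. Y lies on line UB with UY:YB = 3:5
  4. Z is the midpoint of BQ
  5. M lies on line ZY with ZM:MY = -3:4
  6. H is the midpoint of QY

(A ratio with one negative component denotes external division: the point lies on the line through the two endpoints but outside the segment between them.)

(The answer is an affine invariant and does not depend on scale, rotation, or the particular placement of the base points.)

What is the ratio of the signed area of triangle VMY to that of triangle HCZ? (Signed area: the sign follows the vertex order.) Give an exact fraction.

[VMY]:[HCZ] = 48/11

Set Q = (0, 0), C = (1, 0), U = (0, 1); any affine frame gives the same invariant.
1. V lies on line CU with CV:VU = 5:4 ⇒ V = (4/9, 5/9)
2. B is the midpoint of QV ⇒ B = (2/9, 5/18)
3. Y lies on line UB with UY:YB = 3:5 ⇒ Y = (1/12, 35/48)
4. Z is the midpoint of BQ ⇒ Z = (1/9, 5/36)
5. M lies on line ZY with ZM:MY = -3:4 ⇒ M = (7/36, -235/144)
6. H is the midpoint of QY ⇒ H = (1/24, 35/96)
2·[VMY] = -5/6, 2·[HCZ] = -55/288
[VMY]:[HCZ] = -5/6:-55/288 = 48/11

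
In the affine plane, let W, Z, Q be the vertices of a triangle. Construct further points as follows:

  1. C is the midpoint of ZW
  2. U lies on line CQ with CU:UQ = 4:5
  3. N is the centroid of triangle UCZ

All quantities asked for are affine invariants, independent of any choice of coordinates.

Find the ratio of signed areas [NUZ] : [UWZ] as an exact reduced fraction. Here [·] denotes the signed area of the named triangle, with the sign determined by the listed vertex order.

[NUZ]:[UWZ] = -1/6

Choose coordinates W = (0, 0), Z = (1, 0), Q = (0, 1).
1. C is the midpoint of ZW ⇒ C = (1/2, 0)
2. U lies on line CQ with CU:UQ = 4:5 ⇒ U = (5/18, 4/9)
3. N is the centroid of triangle UCZ ⇒ N = (16/27, 4/27)
2·[NUZ] = -2/27, 2·[UWZ] = 4/9
[NUZ]:[UWZ] = -2/27:4/9 = -1/6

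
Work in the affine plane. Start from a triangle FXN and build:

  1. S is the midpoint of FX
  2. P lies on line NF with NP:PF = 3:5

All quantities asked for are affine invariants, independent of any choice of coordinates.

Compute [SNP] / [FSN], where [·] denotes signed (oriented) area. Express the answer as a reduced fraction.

Choose coordinates F = (0, 0), X = (1, 0), N = (0, 1).
1. S is the midpoint of FX ⇒ S = (1/2, 0)
2. P lies on line NF with NP:PF = 3:5 ⇒ P = (0, 5/8)
2·[SNP] = 3/16, 2·[FSN] = 1/2
[SNP]:[FSN] = 3/16:1/2 = 3/8

[SNP]:[FSN] = 3/8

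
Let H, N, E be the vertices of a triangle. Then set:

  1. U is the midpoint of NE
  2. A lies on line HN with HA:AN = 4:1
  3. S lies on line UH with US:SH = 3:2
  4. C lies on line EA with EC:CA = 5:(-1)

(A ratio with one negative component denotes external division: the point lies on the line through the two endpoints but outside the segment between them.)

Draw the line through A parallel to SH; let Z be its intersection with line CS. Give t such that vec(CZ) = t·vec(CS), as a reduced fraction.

Work in coordinates with H = (0, 0), N = (1, 0), E = (0, 1).
1. U is the midpoint of NE ⇒ U = (1/2, 1/2)
2. A lies on line HN with HA:AN = 4:1 ⇒ A = (4/5, 0)
3. S lies on line UH with US:SH = 3:2 ⇒ S = (1/5, 1/5)
4. C lies on line EA with EC:CA = 5:(-1) ⇒ C = (1, -1/4)
through A parallel to SH: direction (-1/5, -1/5); meets CS at Z = (89/125, -11/125)
Z = C + t·(S−C) with t = 9/25

t = 9/25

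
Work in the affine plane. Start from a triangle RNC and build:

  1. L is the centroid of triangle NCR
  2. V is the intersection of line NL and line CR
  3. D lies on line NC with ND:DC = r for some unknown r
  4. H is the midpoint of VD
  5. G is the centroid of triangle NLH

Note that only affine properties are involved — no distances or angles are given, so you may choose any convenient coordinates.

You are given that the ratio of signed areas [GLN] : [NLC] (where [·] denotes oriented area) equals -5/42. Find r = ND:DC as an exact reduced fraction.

r = 5/2

Work in coordinates with R = (0, 0), N = (1, 0), C = (0, 1).
1. L is the centroid of triangle NCR ⇒ L = (1/3, 1/3)
2. V is the intersection of line NL and line CR ⇒ V = (0, 1/2)
3. With ND:DC = r, write λ = r/(r+1) so D = N + λ·(C−N); D is affine-linear in λ
4. H is the midpoint of VD ⇒ H is an affine combination of earlier points and hence also affine-linear in λ
5. G is the centroid of triangle NLH ⇒ G is an affine combination of earlier points and hence also affine-linear in λ
Every point depending on D is an affine combination of D and λ-independent points, so each such coordinate is linear in λ; the λ² term in each signed area is a multiple of (C−N)×(C−N) = 0, so 2·[GLN] and 2·[NLC] are each linear in λ. Evaluating at λ=0 and λ=1:
  2·[GLN] = 1/18·λ,   2·[NLC] = -1/3
So [GLN]:[NLC] = (1/18·λ) / (-1/3). Setting this equal to -5/42:
  1/18·λ = -5/42·(-1/3)  ⇒  λ = 5/7
Then r = λ/(1−λ) = (5/7)/(2/7) = 5/2. Check: with r = 5/2, D = (2/7, 5/7) and [GLN]:[NLC] = -5/42 as required.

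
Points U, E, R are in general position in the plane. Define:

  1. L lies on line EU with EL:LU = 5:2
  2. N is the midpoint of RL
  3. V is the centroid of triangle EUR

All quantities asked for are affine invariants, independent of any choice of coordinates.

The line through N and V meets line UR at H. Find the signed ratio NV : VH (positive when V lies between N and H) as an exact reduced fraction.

NV:VH = -4/7

Assign U = (0, 0), E = (1, 0), R = (0, 1) — the answer is frame-independent, so this choice is without loss of generality.
1. L lies on line EU with EL:LU = 5:2 ⇒ L = (2/7, 0)
2. N is the midpoint of RL ⇒ N = (1/7, 1/2)
3. V is the centroid of triangle EUR ⇒ V = (1/3, 1/3)
line NV meets UR at H = (0, 5/8)
V = N + t·(H−N) with t = -4/3, so NV:VH = -4/3:7/3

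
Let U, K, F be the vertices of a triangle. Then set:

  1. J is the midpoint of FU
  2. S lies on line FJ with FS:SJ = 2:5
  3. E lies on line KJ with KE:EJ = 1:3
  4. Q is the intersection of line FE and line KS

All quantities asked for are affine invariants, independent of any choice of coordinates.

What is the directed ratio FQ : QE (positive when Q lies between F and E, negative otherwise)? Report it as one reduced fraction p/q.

FQ:QE = 8/5

Assign U = (0, 0), K = (1, 0), F = (0, 1) — the answer is frame-independent, so this choice is without loss of generality.
1. J is the midpoint of FU ⇒ J = (0, 1/2)
2. S lies on line FJ with FS:SJ = 2:5 ⇒ S = (0, 6/7)
3. E lies on line KJ with KE:EJ = 1:3 ⇒ E = (3/4, 1/8)
4. Q is the intersection of line FE and line KS ⇒ Q = (6/13, 6/13)
Q = F + t·(E−F) with t = 8/13, so FQ:QE = t:(1−t) = 8/13:5/13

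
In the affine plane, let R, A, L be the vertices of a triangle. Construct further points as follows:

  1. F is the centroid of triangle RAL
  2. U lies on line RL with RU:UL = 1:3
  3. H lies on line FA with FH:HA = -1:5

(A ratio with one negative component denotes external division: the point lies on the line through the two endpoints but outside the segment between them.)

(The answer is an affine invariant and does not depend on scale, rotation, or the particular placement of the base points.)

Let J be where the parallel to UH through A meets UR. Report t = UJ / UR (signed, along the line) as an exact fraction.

Assign R = (0, 0), A = (1, 0), L = (0, 1) — the answer is frame-independent, so this choice is without loss of generality.
1. F is the centroid of triangle RAL ⇒ F = (1/3, 1/3)
2. U lies on line RL with RU:UL = 1:3 ⇒ U = (0, 1/4)
3. H lies on line FA with FH:HA = -1:5 ⇒ H = (1/6, 5/12)
through A parallel to UH: direction (1/6, 1/6); meets UR at J = (0, -1)
J = U + t·(R−U) with t = 5

t = 5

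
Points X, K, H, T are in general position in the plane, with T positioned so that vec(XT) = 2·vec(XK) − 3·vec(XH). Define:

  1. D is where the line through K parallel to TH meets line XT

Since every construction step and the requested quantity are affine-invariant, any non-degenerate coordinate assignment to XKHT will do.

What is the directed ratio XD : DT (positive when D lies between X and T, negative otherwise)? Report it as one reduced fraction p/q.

Choose coordinates X = (0, 0), K = (1, 0), H = (0, 1), T = (2, -3).
1. D is where the line through K parallel to TH meets line XT ⇒ D = (4, -6)
D = X + t·(T−X) with t = 2, so XD:DT = t:(1−t) = 2:-1

XD:DT = -2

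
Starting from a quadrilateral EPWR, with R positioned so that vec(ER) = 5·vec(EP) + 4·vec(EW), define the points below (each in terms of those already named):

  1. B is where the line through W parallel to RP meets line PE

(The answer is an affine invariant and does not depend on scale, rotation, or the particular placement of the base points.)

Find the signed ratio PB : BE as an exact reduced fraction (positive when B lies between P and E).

Set E = (0, 0), P = (1, 0), W = (0, 1), R = (5, 4); any affine frame gives the same invariant.
1. B is where the line through W parallel to RP meets line PE ⇒ B = (-1, 0)
B = P + t·(E−P) with t = 2, so PB:BE = t:(1−t) = 2:-1

PB:BE = -2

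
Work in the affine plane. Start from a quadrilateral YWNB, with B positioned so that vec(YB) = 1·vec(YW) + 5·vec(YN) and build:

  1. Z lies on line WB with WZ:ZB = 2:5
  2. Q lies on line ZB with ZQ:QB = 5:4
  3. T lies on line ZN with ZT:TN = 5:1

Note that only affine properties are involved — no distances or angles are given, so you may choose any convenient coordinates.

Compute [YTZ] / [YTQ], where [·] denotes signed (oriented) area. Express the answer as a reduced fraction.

Choose coordinates Y = (0, 0), W = (1, 0), N = (0, 1), B = (1, 5).
1. Z lies on line WB with WZ:ZB = 2:5 ⇒ Z = (1, 10/7)
2. Q lies on line ZB with ZQ:QB = 5:4 ⇒ Q = (1, 215/63)
3. T lies on line ZN with ZT:TN = 5:1 ⇒ T = (1/6, 15/14)
2·[YTZ] = -5/6, 2·[YTQ] = -95/189
[YTZ]:[YTQ] = -5/6:-95/189 = 63/38

[YTZ]:[YTQ] = 63/38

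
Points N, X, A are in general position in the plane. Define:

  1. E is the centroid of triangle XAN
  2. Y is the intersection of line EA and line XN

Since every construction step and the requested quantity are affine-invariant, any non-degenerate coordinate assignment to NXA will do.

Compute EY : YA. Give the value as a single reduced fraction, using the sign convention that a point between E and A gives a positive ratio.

EY:YA = -1/3

Work in coordinates with N = (0, 0), X = (1, 0), A = (0, 1).
1. E is the centroid of triangle XAN ⇒ E = (1/3, 1/3)
2. Y is the intersection of line EA and line XN ⇒ Y = (1/2, 0)
Y = E + t·(A−E) with t = -1/2, so EY:YA = t:(1−t) = -1/2:3/2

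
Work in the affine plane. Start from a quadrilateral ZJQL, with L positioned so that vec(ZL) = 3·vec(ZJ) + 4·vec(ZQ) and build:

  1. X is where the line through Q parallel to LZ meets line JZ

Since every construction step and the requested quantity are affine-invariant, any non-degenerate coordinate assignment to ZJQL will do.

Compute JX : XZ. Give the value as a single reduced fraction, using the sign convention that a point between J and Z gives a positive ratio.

JX:XZ = -7/3

Assign Z = (0, 0), J = (1, 0), Q = (0, 1), L = (3, 4) — the answer is frame-independent, so this choice is without loss of generality.
1. X is where the line through Q parallel to LZ meets line JZ ⇒ X = (-3/4, 0)
X = J + t·(Z−J) with t = 7/4, so JX:XZ = t:(1−t) = 7/4:-3/4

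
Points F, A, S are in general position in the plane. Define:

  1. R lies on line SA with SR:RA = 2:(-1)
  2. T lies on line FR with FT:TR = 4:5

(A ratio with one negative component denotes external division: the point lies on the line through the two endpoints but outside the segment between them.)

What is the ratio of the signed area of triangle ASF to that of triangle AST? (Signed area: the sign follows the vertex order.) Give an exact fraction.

[ASF]:[AST] = 9/5

Assign F = (0, 0), A = (1, 0), S = (0, 1) — the answer is frame-independent, so this choice is without loss of generality.
1. R lies on line SA with SR:RA = 2:(-1) ⇒ R = (2, -1)
2. T lies on line FR with FT:TR = 4:5 ⇒ T = (8/9, -4/9)
2·[ASF] = 1, 2·[AST] = 5/9
[ASF]:[AST] = 1:5/9 = 9/5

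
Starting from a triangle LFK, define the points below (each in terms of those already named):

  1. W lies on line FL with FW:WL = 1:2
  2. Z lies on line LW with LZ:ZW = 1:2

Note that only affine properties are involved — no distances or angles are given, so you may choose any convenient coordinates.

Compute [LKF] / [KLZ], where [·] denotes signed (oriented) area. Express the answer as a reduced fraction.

[LKF]:[KLZ] = -9/2

Work in coordinates with L = (0, 0), F = (1, 0), K = (0, 1).
1. W lies on line FL with FW:WL = 1:2 ⇒ W = (2/3, 0)
2. Z lies on line LW with LZ:ZW = 1:2 ⇒ Z = (2/9, 0)
2·[LKF] = -1, 2·[KLZ] = 2/9
[LKF]:[KLZ] = -1:2/9 = -9/2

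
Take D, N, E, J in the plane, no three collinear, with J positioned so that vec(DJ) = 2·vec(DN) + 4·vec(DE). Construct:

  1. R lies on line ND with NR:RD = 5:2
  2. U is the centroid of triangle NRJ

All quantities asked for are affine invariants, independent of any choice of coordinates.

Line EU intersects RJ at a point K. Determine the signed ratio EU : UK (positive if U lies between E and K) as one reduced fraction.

EU:UK = -4

Set D = (0, 0), N = (1, 0), E = (0, 1), J = (2, 4); any affine frame gives the same invariant.
1. R lies on line ND with NR:RD = 5:2 ⇒ R = (2/7, 0)
2. U is the centroid of triangle NRJ ⇒ U = (23/21, 4/3)
line EU meets RJ at K = (23/28, 5/4)
U = E + t·(K−E) with t = 4/3, so EU:UK = 4/3:-1/3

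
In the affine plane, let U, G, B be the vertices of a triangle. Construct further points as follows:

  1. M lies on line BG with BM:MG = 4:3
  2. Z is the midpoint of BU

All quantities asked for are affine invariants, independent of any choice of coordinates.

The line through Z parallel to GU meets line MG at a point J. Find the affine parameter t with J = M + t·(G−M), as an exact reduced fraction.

Assign U = (0, 0), G = (1, 0), B = (0, 1) — the answer is frame-independent, so this choice is without loss of generality.
1. M lies on line BG with BM:MG = 4:3 ⇒ M = (4/7, 3/7)
2. Z is the midpoint of BU ⇒ Z = (0, 1/2)
through Z parallel to GU: direction (-1, 0); meets MG at J = (1/2, 1/2)
J = M + t·(G−M) with t = -1/6

t = -1/6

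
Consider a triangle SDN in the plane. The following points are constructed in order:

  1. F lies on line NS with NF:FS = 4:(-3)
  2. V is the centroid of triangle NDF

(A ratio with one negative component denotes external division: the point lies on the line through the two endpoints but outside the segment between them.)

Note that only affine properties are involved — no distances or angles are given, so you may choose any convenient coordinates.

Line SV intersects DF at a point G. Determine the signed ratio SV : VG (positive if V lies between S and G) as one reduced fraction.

SV:VG = 5/4

Choose coordinates S = (0, 0), D = (1, 0), N = (0, 1).
1. F lies on line NS with NF:FS = 4:(-3) ⇒ F = (0, -3)
2. V is the centroid of triangle NDF ⇒ V = (1/3, -2/3)
line SV meets DF at G = (3/5, -6/5)
V = S + t·(G−S) with t = 5/9, so SV:VG = 5/9:4/9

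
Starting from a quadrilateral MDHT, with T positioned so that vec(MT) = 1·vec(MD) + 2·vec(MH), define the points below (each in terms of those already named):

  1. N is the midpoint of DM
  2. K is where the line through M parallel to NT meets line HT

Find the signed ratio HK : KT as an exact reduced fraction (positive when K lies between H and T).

HK:KT = 1/2

Assign M = (0, 0), D = (1, 0), H = (0, 1), T = (1, 2) — the answer is frame-independent, so this choice is without loss of generality.
1. N is the midpoint of DM ⇒ N = (1/2, 0)
2. K is where the line through M parallel to NT meets line HT ⇒ K = (1/3, 4/3)
K = H + t·(T−H) with t = 1/3, so HK:KT = t:(1−t) = 1/3:2/3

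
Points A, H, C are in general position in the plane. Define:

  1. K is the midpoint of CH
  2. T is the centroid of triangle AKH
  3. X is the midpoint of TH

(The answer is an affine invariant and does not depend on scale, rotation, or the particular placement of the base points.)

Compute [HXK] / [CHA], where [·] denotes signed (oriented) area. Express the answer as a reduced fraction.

[HXK]:[CHA] = 1/12

Work in coordinates with A = (0, 0), H = (1, 0), C = (0, 1).
1. K is the midpoint of CH ⇒ K = (1/2, 1/2)
2. T is the centroid of triangle AKH ⇒ T = (1/2, 1/6)
3. X is the midpoint of TH ⇒ X = (3/4, 1/12)
2·[HXK] = -1/12, 2·[CHA] = -1
[HXK]:[CHA] = -1/12:-1 = 1/12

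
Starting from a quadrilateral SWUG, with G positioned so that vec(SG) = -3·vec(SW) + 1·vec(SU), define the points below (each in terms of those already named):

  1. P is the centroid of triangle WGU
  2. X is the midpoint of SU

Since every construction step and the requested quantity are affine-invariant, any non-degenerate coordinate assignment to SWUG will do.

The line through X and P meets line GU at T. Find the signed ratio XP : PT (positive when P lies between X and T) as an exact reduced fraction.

XP:PT = 1/2

Work in coordinates with S = (0, 0), W = (1, 0), U = (0, 1), G = (-3, 1).
1. P is the centroid of triangle WGU ⇒ P = (-2/3, 2/3)
2. X is the midpoint of SU ⇒ X = (0, 1/2)
line XP meets GU at T = (-2, 1)
P = X + t·(T−X) with t = 1/3, so XP:PT = 1/3:2/3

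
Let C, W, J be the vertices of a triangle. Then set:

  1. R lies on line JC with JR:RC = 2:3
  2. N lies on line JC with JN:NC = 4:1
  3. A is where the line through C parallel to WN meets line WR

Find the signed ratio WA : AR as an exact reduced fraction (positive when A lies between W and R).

WA:AR = -1/3

Work in coordinates with C = (0, 0), W = (1, 0), J = (0, 1).
1. R lies on line JC with JR:RC = 2:3 ⇒ R = (0, 3/5)
2. N lies on line JC with JN:NC = 4:1 ⇒ N = (0, 1/5)
3. A is where the line through C parallel to WN meets line WR ⇒ A = (3/2, -3/10)
A = W + t·(R−W) with t = -1/2, so WA:AR = t:(1−t) = -1/2:3/2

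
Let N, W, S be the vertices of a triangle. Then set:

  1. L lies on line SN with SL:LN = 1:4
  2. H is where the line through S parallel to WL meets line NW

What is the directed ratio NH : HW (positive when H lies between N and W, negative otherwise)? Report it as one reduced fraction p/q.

Work in coordinates with N = (0, 0), W = (1, 0), S = (0, 1).
1. L lies on line SN with SL:LN = 1:4 ⇒ L = (0, 4/5)
2. H is where the line through S parallel to WL meets line NW ⇒ H = (5/4, 0)
H = N + t·(W−N) with t = 5/4, so NH:HW = t:(1−t) = 5/4:-1/4

NH:HW = -5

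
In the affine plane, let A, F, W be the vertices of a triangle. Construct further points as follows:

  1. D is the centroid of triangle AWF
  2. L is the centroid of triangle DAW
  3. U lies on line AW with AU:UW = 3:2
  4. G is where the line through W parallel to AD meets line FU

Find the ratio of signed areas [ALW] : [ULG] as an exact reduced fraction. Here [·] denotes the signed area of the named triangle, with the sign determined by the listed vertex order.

Set A = (0, 0), F = (1, 0), W = (0, 1); any affine frame gives the same invariant.
1. D is the centroid of triangle AWF ⇒ D = (1/3, 1/3)
2. L is the centroid of triangle DAW ⇒ L = (1/9, 4/9)
3. U lies on line AW with AU:UW = 3:2 ⇒ U = (0, 3/5)
4. G is where the line through W parallel to AD meets line FU ⇒ G = (-1/4, 3/4)
2·[ALW] = 1/9, 2·[ULG] = -1/45
[ALW]:[ULG] = 1/9:-1/45 = -5

[ALW]:[ULG] = -5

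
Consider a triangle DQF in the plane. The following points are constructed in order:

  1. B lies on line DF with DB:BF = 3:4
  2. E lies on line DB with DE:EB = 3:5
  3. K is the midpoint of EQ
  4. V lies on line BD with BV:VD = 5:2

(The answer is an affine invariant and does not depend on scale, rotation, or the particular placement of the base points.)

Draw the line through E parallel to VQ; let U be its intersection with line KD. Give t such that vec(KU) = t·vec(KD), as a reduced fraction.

Work in coordinates with D = (0, 0), Q = (1, 0), F = (0, 1).
1. B lies on line DF with DB:BF = 3:4 ⇒ B = (0, 3/7)
2. E lies on line DB with DE:EB = 3:5 ⇒ E = (0, 9/56)
3. K is the midpoint of EQ ⇒ K = (1/2, 9/112)
4. V lies on line BD with BV:VD = 5:2 ⇒ V = (0, 6/49)
through E parallel to VQ: direction (1, -6/49); meets KD at U = (21/37, 27/296)
U = K + t·(D−K) with t = -5/37

t = -5/37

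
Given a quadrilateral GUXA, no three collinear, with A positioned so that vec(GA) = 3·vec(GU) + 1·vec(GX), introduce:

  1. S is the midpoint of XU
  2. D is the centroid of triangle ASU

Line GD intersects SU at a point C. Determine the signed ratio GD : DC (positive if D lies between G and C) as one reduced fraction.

GD:DC = -2

Work in coordinates with G = (0, 0), U = (1, 0), X = (0, 1), A = (3, 1).
1. S is the midpoint of XU ⇒ S = (1/2, 1/2)
2. D is the centroid of triangle ASU ⇒ D = (3/2, 1/2)
line GD meets SU at C = (3/4, 1/4)
D = G + t·(C−G) with t = 2, so GD:DC = 2:-1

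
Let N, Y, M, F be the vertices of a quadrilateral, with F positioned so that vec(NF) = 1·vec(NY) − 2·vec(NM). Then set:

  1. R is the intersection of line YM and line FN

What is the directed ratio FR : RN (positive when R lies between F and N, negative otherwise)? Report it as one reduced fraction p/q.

FR:RN = -2

Set N = (0, 0), Y = (1, 0), M = (0, 1), F = (1, -2); any affine frame gives the same invariant.
1. R is the intersection of line YM and line FN ⇒ R = (-1, 2)
R = F + t·(N−F) with t = 2, so FR:RN = t:(1−t) = 2:-1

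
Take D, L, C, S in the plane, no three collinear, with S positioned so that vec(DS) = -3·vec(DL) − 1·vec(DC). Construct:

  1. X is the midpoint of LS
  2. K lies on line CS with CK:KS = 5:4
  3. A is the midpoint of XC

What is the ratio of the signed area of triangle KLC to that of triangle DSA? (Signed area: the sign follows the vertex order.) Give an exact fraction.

[KLC]:[DSA] = -20/9

Set D = (0, 0), L = (1, 0), C = (0, 1), S = (-3, -1); any affine frame gives the same invariant.
1. X is the midpoint of LS ⇒ X = (-1, -1/2)
2. K lies on line CS with CK:KS = 5:4 ⇒ K = (-5/3, -1/9)
3. A is the midpoint of XC ⇒ A = (-1/2, 1/4)
2·[KLC] = 25/9, 2·[DSA] = -5/4
[KLC]:[DSA] = 25/9:-5/4 = -20/9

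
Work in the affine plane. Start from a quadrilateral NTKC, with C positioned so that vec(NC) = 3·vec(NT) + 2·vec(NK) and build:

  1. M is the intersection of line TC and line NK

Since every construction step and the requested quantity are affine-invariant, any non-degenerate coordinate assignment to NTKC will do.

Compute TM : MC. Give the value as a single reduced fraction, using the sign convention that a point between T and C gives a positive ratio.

Assign N = (0, 0), T = (1, 0), K = (0, 1), C = (3, 2) — the answer is frame-independent, so this choice is without loss of generality.
1. M is the intersection of line TC and line NK ⇒ M = (0, -1)
M = T + t·(C−T) with t = -1/2, so TM:MC = t:(1−t) = -1/2:3/2

TM:MC = -1/3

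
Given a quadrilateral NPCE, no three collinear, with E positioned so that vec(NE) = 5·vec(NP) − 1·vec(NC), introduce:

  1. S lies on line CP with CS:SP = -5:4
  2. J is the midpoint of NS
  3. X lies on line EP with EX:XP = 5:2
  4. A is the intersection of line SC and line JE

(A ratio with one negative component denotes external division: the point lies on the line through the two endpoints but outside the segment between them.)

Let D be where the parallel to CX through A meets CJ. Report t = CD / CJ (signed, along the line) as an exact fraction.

Work in coordinates with N = (0, 0), P = (1, 0), C = (0, 1), E = (5, -1).
1. S lies on line CP with CS:SP = -5:4 ⇒ S = (5, -4)
2. J is the midpoint of NS ⇒ J = (5/2, -2)
3. X lies on line EP with EX:XP = 5:2 ⇒ X = (15/7, -2/7)
4. A is the intersection of line SC and line JE ⇒ A = (20/7, -13/7)
through A parallel to CX: direction (15/7, -9/7); meets CJ at D = (40/21, -9/7)
D = C + t·(J−C) with t = 16/21

t = 16/21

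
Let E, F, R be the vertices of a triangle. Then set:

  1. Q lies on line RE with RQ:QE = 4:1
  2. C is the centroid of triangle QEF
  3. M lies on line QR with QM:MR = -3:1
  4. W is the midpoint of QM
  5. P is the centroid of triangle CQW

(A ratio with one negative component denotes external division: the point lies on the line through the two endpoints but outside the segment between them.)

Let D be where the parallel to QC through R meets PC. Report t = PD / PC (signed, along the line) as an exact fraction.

Choose coordinates E = (0, 0), F = (1, 0), R = (0, 1).
1. Q lies on line RE with RQ:QE = 4:1 ⇒ Q = (0, 1/5)
2. C is the centroid of triangle QEF ⇒ C = (1/3, 1/15)
3. M lies on line QR with QM:MR = -3:1 ⇒ M = (0, 7/5)
4. W is the midpoint of QM ⇒ W = (0, 4/5)
5. P is the centroid of triangle CQW ⇒ P = (1/9, 16/45)
through R parallel to QC: direction (1/3, -2/15); meets PC at D = (-5/9, 11/9)
D = P + t·(C−P) with t = -3

t = -3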